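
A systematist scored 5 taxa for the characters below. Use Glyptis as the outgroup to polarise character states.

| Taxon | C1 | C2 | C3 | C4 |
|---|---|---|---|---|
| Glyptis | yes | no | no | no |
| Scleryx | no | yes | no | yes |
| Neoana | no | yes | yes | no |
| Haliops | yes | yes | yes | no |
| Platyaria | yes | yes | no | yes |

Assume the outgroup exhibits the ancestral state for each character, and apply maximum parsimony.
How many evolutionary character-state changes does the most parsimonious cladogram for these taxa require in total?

5

Character polarity is set by the outgroup: the derived state is whichever differs from the outgroup's state, so for C1 the derived state is 'no', and for the remaining characters it is 'yes'.
C1 groups Neoana and Scleryx, which is incompatible with the clades supported by the remaining characters; treating it as convergent (homoplasy) costs fewer steps than any alternative tree.
All ingroup taxa share the derived state 'yes' for C2; it defines the ingroup but does not resolve relationships within it.
C3 (derived state 'yes') is shared by Haliops and Neoana — a synapomorphy uniting that clade.
C4 (derived state 'yes') is shared by Platyaria and Scleryx — a synapomorphy uniting that clade.
Most parsimonious ingroup topology: ((Scleryx,Platyaria),(Neoana,Haliops)).
Changes per character on this tree: C1: 2; C2: 1; C3: 1; C4: 1.
Total = 5.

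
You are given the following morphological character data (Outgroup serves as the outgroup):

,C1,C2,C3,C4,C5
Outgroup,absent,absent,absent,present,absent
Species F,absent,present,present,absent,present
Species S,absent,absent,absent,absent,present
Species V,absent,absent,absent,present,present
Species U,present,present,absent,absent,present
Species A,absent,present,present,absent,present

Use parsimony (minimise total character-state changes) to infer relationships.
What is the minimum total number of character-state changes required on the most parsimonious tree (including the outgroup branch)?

Character polarity is set by the outgroup: the derived state is whichever differs from the outgroup's state, so for C4 the derived state is 'absent', and for the remaining characters it is 'present'.
C1 (derived state 'present') is unique to Species U (autapomorphy; uninformative for grouping).
C2 (derived state 'present') is shared by Species A, Species F, and Species U — a synapomorphy uniting that clade.
C3: derived state 'present' in Species A and Species F only — synapomorphy for {Species A, Species F}.
C4 (derived state 'absent') is shared by Species A, Species F, Species S, and Species U — a synapomorphy uniting that clade.
C5 (derived state 'present') is shared by all ingroup taxa — unites the whole ingroup.
Most parsimonious ingroup topology: ((((Species F,Species A),Species U),Species S),Species V).
Changes per character on this tree: C1: 1; C2: 1; C3: 1; C4: 1; C5: 1.
Total = 5.

5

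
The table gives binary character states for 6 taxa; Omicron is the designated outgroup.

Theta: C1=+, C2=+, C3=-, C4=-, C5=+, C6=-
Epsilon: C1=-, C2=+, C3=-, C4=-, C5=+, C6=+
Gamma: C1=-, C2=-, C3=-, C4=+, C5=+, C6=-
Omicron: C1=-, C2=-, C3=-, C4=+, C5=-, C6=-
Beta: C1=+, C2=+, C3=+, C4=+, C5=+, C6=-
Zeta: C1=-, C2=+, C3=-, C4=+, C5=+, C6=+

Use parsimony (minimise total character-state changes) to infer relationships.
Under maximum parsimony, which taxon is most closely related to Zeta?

Character polarity is set by the outgroup: the derived state is whichever differs from the outgroup's state, so for C4 the derived state is '-', and for the remaining characters it is '+'.
C1 (derived state '+') is shared by Beta and Theta — a synapomorphy uniting that clade.
Only Beta, Epsilon, Theta, and Zeta show the derived state '+' for C2, supporting them as a clade.
C3 (derived state '+') is unique to Beta (autapomorphy; uninformative for grouping).
C4 (state '-') occurs in Epsilon and Theta but conflicts with the nesting implied by the other characters — most parsimoniously interpreted as homoplasy.
All ingroup taxa share the derived state '+' for C5; it defines the ingroup but does not resolve relationships within it.
Only Epsilon and Zeta show the derived state '+' for C6, supporting them as a clade.
Most parsimonious ingroup topology: (((Theta,Beta),(Zeta,Epsilon)),Gamma).
Zeta and Epsilon form a cherry on this tree, so they are sister taxa.

Epsilon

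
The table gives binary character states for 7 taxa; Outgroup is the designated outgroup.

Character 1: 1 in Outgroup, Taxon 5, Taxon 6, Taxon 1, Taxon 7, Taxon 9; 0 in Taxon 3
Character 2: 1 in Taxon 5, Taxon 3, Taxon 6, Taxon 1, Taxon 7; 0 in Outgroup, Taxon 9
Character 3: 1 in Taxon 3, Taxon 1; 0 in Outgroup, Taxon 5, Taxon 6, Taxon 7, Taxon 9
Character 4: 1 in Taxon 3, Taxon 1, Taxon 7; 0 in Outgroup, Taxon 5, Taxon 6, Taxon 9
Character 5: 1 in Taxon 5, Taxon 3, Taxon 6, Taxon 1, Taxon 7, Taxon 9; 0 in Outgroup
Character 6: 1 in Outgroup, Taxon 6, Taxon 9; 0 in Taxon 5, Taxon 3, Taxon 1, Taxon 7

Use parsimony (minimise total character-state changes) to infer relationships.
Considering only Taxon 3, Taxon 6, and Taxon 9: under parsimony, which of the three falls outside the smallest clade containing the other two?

Character polarity is set by the outgroup: the derived state is whichever differs from the outgroup's state, so for Character 1, Character 6 the derived state is '0', and for the remaining characters it is '1'.
Character 1 (derived state '0') is unique to Taxon 3 (autapomorphy; uninformative for grouping).
Only Taxon 1, Taxon 3, Taxon 5, Taxon 6, and Taxon 7 show the derived state '1' for Character 2, supporting them as a clade.
Only Taxon 1 and Taxon 3 show the derived state '1' for Character 3, supporting them as a clade.
Character 4 (derived state '1') is shared by Taxon 1, Taxon 3, and Taxon 7 — a synapomorphy uniting that clade.
Character 5 (derived state '1') is shared by all ingroup taxa — unites the whole ingroup.
Only Taxon 1, Taxon 3, Taxon 5, and Taxon 7 show the derived state '0' for Character 6, supporting them as a clade.
Most parsimonious ingroup topology: (((Taxon 5,((Taxon 3,Taxon 1),Taxon 7)),Taxon 6),Taxon 9).
Taxon 6 and Taxon 3 share a more recent common ancestor with each other than either does with Taxon 9, so Taxon 9 is the least closely related of the three.

Taxon 9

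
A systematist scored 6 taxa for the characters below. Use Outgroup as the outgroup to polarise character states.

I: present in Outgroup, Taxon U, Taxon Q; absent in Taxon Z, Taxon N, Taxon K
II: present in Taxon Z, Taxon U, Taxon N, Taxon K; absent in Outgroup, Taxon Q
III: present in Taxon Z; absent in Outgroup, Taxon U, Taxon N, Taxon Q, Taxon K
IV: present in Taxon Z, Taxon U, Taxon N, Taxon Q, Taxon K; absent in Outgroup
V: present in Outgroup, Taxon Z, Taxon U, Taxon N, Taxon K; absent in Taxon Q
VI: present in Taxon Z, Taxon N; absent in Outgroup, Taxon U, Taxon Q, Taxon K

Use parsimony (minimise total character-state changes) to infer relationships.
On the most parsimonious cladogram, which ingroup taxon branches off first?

Character polarity is set by the outgroup: the derived state is whichever differs from the outgroup's state, so for I, V the derived state is 'absent', and for the remaining characters it is 'present'.
I: derived state 'absent' in Taxon K, Taxon N, and Taxon Z only — synapomorphy for {Taxon K, Taxon N, Taxon Z}.
II: derived state 'present' in Taxon K, Taxon N, Taxon U, and Taxon Z only — synapomorphy for {Taxon K, Taxon N, Taxon U, Taxon Z}.
III (derived state 'present') is unique to Taxon Z (autapomorphy; uninformative for grouping).
IV (derived state 'present') is shared by all ingroup taxa — unites the whole ingroup.
V (derived state 'absent') is unique to Taxon Q (autapomorphy; uninformative for grouping).
Only Taxon N and Taxon Z show the derived state 'present' for VI, supporting them as a clade.
Most parsimonious ingroup topology: ((((Taxon Z,Taxon N),Taxon K),Taxon U),Taxon Q).
Taxon Q is sister to the clade containing all other ingroup taxa, so it is the earliest-diverging (most basal) ingroup lineage.

Taxon Q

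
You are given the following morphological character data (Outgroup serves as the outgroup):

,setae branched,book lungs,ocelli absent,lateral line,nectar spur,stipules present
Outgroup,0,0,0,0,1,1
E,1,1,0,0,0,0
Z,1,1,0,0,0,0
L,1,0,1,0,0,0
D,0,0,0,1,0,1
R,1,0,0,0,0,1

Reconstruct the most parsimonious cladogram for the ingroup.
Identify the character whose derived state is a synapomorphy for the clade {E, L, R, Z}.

setae branched

Character polarity is set by the outgroup: the derived state is whichever differs from the outgroup's state, so for nectar spur, stipules present the derived state is '0', and for the remaining characters it is '1'.
setae branched: derived state '1' in E, L, R, and Z only — synapomorphy for {E, L, R, Z}.
book lungs (derived state '1') is shared by E and Z — a synapomorphy uniting that clade.
ocelli absent: derived state '1' in L only — an autapomorphy, so it tells us nothing about relationships among taxa.
lateral line (derived state '1') is unique to D (autapomorphy; uninformative for grouping).
All ingroup taxa share the derived state '0' for nectar spur; it defines the ingroup but does not resolve relationships within it.
stipules present: derived state '0' in E, L, and Z only — synapomorphy for {E, L, Z}.
Most parsimonious ingroup topology: ((((E,Z),L),R),D).
The clade {E, L, R, Z} is supported by setae branched: its derived state '1' occurs in exactly those taxa and in no other taxon (including the outgroup).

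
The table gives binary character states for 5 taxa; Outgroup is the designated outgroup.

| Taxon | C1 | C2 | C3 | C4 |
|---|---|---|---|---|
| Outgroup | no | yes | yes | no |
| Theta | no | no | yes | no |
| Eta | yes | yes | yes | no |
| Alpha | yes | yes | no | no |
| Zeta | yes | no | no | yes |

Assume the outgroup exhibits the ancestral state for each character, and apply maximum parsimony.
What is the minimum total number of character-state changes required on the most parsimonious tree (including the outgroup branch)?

5

Character polarity is set by the outgroup: the derived state is whichever differs from the outgroup's state, so for C2, C3 the derived state is 'no', and for the remaining characters it is 'yes'.
C1 (derived state 'yes') is shared by Alpha, Eta, and Zeta — a synapomorphy uniting that clade.
C2 groups Theta and Zeta, which is incompatible with the clades supported by the remaining characters; treating it as convergent (homoplasy) costs fewer steps than any alternative tree.
C3 (derived state 'no') is shared by Alpha and Zeta — a synapomorphy uniting that clade.
C4 (derived state 'yes') is unique to Zeta (autapomorphy; uninformative for grouping).
Most parsimonious ingroup topology: (Theta,(Eta,(Alpha,Zeta))).
Changes per character on this tree: C1: 1; C2: 2; C3: 1; C4: 1.
Total = 5.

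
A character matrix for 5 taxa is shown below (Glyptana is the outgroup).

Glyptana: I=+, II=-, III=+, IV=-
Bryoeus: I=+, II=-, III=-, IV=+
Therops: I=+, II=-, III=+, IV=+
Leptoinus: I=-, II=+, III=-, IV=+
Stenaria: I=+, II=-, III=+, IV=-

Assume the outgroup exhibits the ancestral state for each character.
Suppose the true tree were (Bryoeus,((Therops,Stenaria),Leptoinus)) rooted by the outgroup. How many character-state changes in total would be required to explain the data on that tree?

6

Map each character onto (Bryoeus,((Therops,Stenaria),Leptoinus)) (rooted by Glyptana) and count the minimum state changes it requires (Fitch parsimony):
I: 1; II: 1; III: 2; IV: 2.
Total tree length = 6.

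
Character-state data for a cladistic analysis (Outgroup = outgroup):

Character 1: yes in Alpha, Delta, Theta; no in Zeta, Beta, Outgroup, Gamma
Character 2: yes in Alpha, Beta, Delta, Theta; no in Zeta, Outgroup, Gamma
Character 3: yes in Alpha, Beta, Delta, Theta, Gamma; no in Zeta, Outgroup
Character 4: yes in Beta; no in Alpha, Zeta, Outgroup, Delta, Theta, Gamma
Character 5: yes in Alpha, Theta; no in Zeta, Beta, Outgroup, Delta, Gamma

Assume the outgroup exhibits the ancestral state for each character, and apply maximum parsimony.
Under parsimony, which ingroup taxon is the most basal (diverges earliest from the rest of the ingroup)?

The outgroup has state 'no' for every character, so 'yes' is the derived state throughout.
Only Alpha, Delta, and Theta show the derived state 'yes' for Character 1, supporting them as a clade.
Character 2: derived state 'yes' in Alpha, Beta, Delta, and Theta only — synapomorphy for {Alpha, Beta, Delta, Theta}.
Character 3: derived state 'yes' in Alpha, Beta, Delta, Gamma, and Theta only — synapomorphy for {Alpha, Beta, Delta, Gamma, Theta}.
Character 4 (derived state 'yes') is unique to Beta (autapomorphy; uninformative for grouping).
Only Alpha and Theta show the derived state 'yes' for Character 5, supporting them as a clade.
Most parsimonious ingroup topology: (((Beta,((Alpha,Theta),Delta)),Gamma),Zeta).
Zeta is sister to the clade containing all other ingroup taxa, so it is the earliest-diverging (most basal) ingroup lineage.

Zeta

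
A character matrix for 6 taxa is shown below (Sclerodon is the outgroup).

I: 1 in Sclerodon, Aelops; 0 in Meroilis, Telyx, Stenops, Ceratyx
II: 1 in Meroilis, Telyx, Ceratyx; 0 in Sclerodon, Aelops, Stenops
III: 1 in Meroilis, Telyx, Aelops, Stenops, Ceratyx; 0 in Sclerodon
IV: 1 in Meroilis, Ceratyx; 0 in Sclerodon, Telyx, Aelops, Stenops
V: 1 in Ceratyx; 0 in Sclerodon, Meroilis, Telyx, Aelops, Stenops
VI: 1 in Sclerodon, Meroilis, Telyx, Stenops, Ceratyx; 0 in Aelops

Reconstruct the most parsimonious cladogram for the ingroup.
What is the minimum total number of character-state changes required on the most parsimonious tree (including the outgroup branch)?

Character polarity is set by the outgroup: the derived state is whichever differs from the outgroup's state, so for I, VI the derived state is '0', and for the remaining characters it is '1'.
I: derived state '0' in Ceratyx, Meroilis, Stenops, and Telyx only — synapomorphy for {Ceratyx, Meroilis, Stenops, Telyx}.
II: derived state '1' in Ceratyx, Meroilis, and Telyx only — synapomorphy for {Ceratyx, Meroilis, Telyx}.
All ingroup taxa share the derived state '1' for III; it defines the ingroup but does not resolve relationships within it.
IV: derived state '1' in Ceratyx and Meroilis only — synapomorphy for {Ceratyx, Meroilis}.
V: derived state '1' in Ceratyx only — an autapomorphy, so it tells us nothing about relationships among taxa.
VI: derived state '0' in Aelops only — an autapomorphy, so it tells us nothing about relationships among taxa.
Most parsimonious ingroup topology: ((((Meroilis,Ceratyx),Telyx),Stenops),Aelops).
Changes per character on this tree: I: 1; II: 1; III: 1; IV: 1; V: 1; VI: 1.
Total = 6.

6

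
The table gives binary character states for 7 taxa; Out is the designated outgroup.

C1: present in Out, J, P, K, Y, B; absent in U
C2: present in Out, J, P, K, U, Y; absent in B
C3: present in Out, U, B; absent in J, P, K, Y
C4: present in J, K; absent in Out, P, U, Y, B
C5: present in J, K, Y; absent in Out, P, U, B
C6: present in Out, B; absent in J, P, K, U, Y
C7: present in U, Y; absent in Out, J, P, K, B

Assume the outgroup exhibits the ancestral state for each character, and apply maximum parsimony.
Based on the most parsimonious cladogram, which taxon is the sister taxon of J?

Character polarity is set by the outgroup: the derived state is whichever differs from the outgroup's state, so for C1, C2, C3, C6 the derived state is 'absent', and for the remaining characters it is 'present'.
C1 (derived state 'absent') is unique to U (autapomorphy; uninformative for grouping).
C2 (derived state 'absent') is unique to B (autapomorphy; uninformative for grouping).
C3 (derived state 'absent') is shared by J, K, P, and Y — a synapomorphy uniting that clade.
C4 (derived state 'present') is shared by J and K — a synapomorphy uniting that clade.
C5: derived state 'present' in J, K, and Y only — synapomorphy for {J, K, Y}.
C6: derived state 'absent' in J, K, P, U, and Y only — synapomorphy for {J, K, P, U, Y}.
C7 groups U and Y, which is incompatible with the clades supported by the remaining characters; treating it as convergent (homoplasy) costs fewer steps than any alternative tree.
Most parsimonious ingroup topology: (((((J,K),Y),P),U),B).
J and K form a cherry on this tree, so they are sister taxa.

K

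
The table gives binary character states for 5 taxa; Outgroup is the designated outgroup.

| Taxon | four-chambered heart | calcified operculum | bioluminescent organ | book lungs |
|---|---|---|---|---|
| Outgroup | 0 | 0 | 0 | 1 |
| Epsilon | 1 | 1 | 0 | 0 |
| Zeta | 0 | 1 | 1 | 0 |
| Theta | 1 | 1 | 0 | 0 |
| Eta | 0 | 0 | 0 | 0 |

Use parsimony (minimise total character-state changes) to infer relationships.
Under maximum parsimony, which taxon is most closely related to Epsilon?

Theta

Character polarity is set by the outgroup: the derived state is whichever differs from the outgroup's state, so for book lungs the derived state is '0', and for the remaining characters it is '1'.
Only Epsilon and Theta show the derived state '1' for four-chambered heart, supporting them as a clade.
calcified operculum: derived state '1' in Epsilon, Theta, and Zeta only — synapomorphy for {Epsilon, Theta, Zeta}.
bioluminescent organ: derived state '1' in Zeta only — an autapomorphy, so it tells us nothing about relationships among taxa.
All ingroup taxa share the derived state '0' for book lungs; it defines the ingroup but does not resolve relationships within it.
Most parsimonious ingroup topology: (((Epsilon,Theta),Zeta),Eta).
Epsilon and Theta form a cherry on this tree, so they are sister taxa.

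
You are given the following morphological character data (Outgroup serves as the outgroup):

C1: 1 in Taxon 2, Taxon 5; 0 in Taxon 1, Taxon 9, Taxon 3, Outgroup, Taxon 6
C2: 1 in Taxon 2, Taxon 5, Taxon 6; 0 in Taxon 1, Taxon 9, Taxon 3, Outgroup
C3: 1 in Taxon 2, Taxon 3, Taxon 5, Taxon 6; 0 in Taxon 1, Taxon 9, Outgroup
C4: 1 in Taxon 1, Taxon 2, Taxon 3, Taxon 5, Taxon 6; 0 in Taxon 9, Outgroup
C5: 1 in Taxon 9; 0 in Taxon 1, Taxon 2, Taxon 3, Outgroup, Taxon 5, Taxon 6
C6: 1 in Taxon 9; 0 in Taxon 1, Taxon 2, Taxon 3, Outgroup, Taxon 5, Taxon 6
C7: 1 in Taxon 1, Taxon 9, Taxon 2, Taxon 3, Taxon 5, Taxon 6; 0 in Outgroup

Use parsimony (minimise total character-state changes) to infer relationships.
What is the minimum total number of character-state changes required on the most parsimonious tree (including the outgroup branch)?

The outgroup has state '0' for every character, so '1' is the derived state throughout.
C1: derived state '1' in Taxon 2 and Taxon 5 only — synapomorphy for {Taxon 2, Taxon 5}.
C2 (derived state '1') is shared by Taxon 2, Taxon 5, and Taxon 6 — a synapomorphy uniting that clade.
C3 (derived state '1') is shared by Taxon 2, Taxon 3, Taxon 5, and Taxon 6 — a synapomorphy uniting that clade.
C4: derived state '1' in Taxon 1, Taxon 2, Taxon 3, Taxon 5, and Taxon 6 only — synapomorphy for {Taxon 1, Taxon 2, Taxon 3, Taxon 5, Taxon 6}.
C5 (derived state '1') is unique to Taxon 9 (autapomorphy; uninformative for grouping).
C6: derived state '1' in Taxon 9 only — an autapomorphy, so it tells us nothing about relationships among taxa.
C7 (derived state '1') is shared by all ingroup taxa — unites the whole ingroup.
Most parsimonious ingroup topology: (Taxon 9,(Taxon 1,(((Taxon 2,Taxon 5),Taxon 6),Taxon 3))).
Changes per character on this tree: C1: 1; C2: 1; C3: 1; C4: 1; C5: 1; C6: 1; C7: 1.
Total = 7.

7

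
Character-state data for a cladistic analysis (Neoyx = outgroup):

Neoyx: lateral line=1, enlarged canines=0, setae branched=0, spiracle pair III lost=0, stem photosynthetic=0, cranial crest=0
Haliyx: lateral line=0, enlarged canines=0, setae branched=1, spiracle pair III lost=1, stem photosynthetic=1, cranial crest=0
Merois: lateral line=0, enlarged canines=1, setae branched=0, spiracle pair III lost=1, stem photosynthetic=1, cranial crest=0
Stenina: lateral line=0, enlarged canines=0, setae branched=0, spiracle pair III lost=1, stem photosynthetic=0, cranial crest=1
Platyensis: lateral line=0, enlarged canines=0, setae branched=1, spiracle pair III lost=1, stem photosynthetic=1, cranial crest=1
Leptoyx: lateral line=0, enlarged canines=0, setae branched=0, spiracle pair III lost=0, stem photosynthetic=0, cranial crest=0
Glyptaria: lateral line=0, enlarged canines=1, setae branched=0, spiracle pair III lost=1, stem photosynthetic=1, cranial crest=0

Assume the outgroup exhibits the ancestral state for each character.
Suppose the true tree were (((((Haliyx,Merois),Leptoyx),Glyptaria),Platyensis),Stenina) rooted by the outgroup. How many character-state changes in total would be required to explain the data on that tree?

11

Map each character onto (((((Haliyx,Merois),Leptoyx),Glyptaria),Platyensis),Stenina) (rooted by Neoyx) and count the minimum state changes it requires (Fitch parsimony):
lateral line: 1; enlarged canines: 2; setae branched: 2; spiracle pair III lost: 2; stem photosynthetic: 2; cranial crest: 2.
Total tree length = 11.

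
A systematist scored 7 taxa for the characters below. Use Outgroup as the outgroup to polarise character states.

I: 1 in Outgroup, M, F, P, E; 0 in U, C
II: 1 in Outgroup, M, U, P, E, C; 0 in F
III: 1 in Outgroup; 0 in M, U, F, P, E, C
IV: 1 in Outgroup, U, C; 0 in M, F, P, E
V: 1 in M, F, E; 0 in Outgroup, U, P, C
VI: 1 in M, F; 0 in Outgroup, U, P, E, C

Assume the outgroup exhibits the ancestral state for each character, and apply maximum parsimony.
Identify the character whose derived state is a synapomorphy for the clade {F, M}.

VI

Character polarity is set by the outgroup: the derived state is whichever differs from the outgroup's state, so for I, II, III, IV the derived state is '0', and for the remaining characters it is '1'.
Only C and U show the derived state '0' for I, supporting them as a clade.
II (derived state '0') is unique to F (autapomorphy; uninformative for grouping).
III (derived state '0') is shared by all ingroup taxa — unites the whole ingroup.
Only E, F, M, and P show the derived state '0' for IV, supporting them as a clade.
Only E, F, and M show the derived state '1' for V, supporting them as a clade.
VI (derived state '1') is shared by F and M — a synapomorphy uniting that clade.
Most parsimonious ingroup topology: ((((M,F),E),P),(U,C)).
The clade {F, M} is supported by VI: its derived state '1' occurs in exactly those taxa and in no other taxon (including the outgroup).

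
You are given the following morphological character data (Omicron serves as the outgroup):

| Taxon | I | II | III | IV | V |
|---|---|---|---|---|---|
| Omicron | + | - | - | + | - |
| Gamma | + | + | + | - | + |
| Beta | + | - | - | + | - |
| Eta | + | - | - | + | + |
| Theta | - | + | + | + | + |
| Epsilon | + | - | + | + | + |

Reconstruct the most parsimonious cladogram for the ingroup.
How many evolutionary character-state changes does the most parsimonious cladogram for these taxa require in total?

5

Character polarity is set by the outgroup: the derived state is whichever differs from the outgroup's state, so for I, IV the derived state is '-', and for the remaining characters it is '+'.
I: derived state '-' in Theta only — an autapomorphy, so it tells us nothing about relationships among taxa.
II: derived state '+' in Gamma and Theta only — synapomorphy for {Gamma, Theta}.
III (derived state '+') is shared by Epsilon, Gamma, and Theta — a synapomorphy uniting that clade.
IV: derived state '-' in Gamma only — an autapomorphy, so it tells us nothing about relationships among taxa.
Only Epsilon, Eta, Gamma, and Theta show the derived state '+' for V, supporting them as a clade.
Most parsimonious ingroup topology: ((((Gamma,Theta),Epsilon),Eta),Beta).
Changes per character on this tree: I: 1; II: 1; III: 1; IV: 1; V: 1.
Total = 5.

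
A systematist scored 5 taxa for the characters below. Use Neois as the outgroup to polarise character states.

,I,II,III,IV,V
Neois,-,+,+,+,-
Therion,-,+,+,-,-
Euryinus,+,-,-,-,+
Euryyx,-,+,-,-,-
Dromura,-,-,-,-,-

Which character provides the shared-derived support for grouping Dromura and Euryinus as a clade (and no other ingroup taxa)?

II

Character polarity is set by the outgroup: the derived state is whichever differs from the outgroup's state, so for II, III, IV the derived state is '-', and for the remaining characters it is '+'.
I: derived state '+' in Euryinus only — an autapomorphy, so it tells us nothing about relationships among taxa.
Only Dromura and Euryinus show the derived state '-' for II, supporting them as a clade.
Only Dromura, Euryinus, and Euryyx show the derived state '-' for III, supporting them as a clade.
All ingroup taxa share the derived state '-' for IV; it defines the ingroup but does not resolve relationships within it.
V (derived state '+') is unique to Euryinus (autapomorphy; uninformative for grouping).
Most parsimonious ingroup topology: (Therion,((Euryinus,Dromura),Euryyx)).
The clade {Dromura, Euryinus} is supported by II: its derived state '-' occurs in exactly those taxa and in no other taxon (including the outgroup).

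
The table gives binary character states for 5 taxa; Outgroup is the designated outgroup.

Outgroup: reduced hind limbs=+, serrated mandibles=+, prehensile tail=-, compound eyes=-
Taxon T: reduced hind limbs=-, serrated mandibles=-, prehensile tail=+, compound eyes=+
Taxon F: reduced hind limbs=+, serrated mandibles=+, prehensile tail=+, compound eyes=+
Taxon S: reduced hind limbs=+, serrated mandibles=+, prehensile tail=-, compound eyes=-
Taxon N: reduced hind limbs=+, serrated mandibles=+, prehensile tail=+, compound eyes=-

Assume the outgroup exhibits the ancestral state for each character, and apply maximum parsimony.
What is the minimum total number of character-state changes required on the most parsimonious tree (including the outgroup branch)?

4

Character polarity is set by the outgroup: the derived state is whichever differs from the outgroup's state, so for reduced hind limbs, serrated mandibles the derived state is '-', and for the remaining characters it is '+'.
reduced hind limbs (derived state '-') is unique to Taxon T (autapomorphy; uninformative for grouping).
serrated mandibles: derived state '-' in Taxon T only — an autapomorphy, so it tells us nothing about relationships among taxa.
prehensile tail (derived state '+') is shared by Taxon F, Taxon N, and Taxon T — a synapomorphy uniting that clade.
Only Taxon F and Taxon T show the derived state '+' for compound eyes, supporting them as a clade.
Most parsimonious ingroup topology: (((Taxon T,Taxon F),Taxon N),Taxon S).
Changes per character on this tree: reduced hind limbs: 1; serrated mandibles: 1; prehensile tail: 1; compound eyes: 1.
Total = 4.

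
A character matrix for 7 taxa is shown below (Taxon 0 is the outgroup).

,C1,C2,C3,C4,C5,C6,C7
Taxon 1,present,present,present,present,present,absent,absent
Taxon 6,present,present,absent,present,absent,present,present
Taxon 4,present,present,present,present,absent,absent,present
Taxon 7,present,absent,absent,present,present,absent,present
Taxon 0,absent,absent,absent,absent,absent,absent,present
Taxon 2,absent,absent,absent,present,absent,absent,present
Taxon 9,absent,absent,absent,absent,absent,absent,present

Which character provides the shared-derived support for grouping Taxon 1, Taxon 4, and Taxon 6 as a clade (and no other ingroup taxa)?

Character polarity is set by the outgroup: the derived state is whichever differs from the outgroup's state, so for C7 the derived state is 'absent', and for the remaining characters it is 'present'.
C1: derived state 'present' in Taxon 1, Taxon 4, Taxon 6, and Taxon 7 only — synapomorphy for {Taxon 1, Taxon 4, Taxon 6, Taxon 7}.
Only Taxon 1, Taxon 4, and Taxon 6 show the derived state 'present' for C2, supporting them as a clade.
C3 (derived state 'present') is shared by Taxon 1 and Taxon 4 — a synapomorphy uniting that clade.
Only Taxon 1, Taxon 2, Taxon 4, Taxon 6, and Taxon 7 show the derived state 'present' for C4, supporting them as a clade.
C5 (state 'present') occurs in Taxon 1 and Taxon 7 but conflicts with the nesting implied by the other characters — most parsimoniously interpreted as homoplasy.
C6 (derived state 'present') is unique to Taxon 6 (autapomorphy; uninformative for grouping).
C7: derived state 'absent' in Taxon 1 only — an autapomorphy, so it tells us nothing about relationships among taxa.
Most parsimonious ingroup topology: ((((Taxon 6,(Taxon 1,Taxon 4)),Taxon 7),Taxon 2),Taxon 9).
The clade {Taxon 1, Taxon 4, Taxon 6} is supported by C2: its derived state 'present' occurs in exactly those taxa and in no other taxon (including the outgroup).

C2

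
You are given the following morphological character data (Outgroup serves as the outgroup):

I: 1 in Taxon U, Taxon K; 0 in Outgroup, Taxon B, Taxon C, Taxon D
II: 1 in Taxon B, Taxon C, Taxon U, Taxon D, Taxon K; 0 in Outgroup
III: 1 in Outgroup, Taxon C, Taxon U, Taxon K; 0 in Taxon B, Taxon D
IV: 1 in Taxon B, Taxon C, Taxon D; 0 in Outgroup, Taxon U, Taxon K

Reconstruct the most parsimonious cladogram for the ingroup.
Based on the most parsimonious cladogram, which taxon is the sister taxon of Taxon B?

Taxon D

Character polarity is set by the outgroup: the derived state is whichever differs from the outgroup's state, so for III the derived state is '0', and for the remaining characters it is '1'.
Only Taxon K and Taxon U show the derived state '1' for I, supporting them as a clade.
II (derived state '1') is shared by all ingroup taxa — unites the whole ingroup.
III (derived state '0') is shared by Taxon B and Taxon D — a synapomorphy uniting that clade.
IV: derived state '1' in Taxon B, Taxon C, and Taxon D only — synapomorphy for {Taxon B, Taxon C, Taxon D}.
Most parsimonious ingroup topology: (((Taxon B,Taxon D),Taxon C),(Taxon U,Taxon K)).
Taxon B and Taxon D form a cherry on this tree, so they are sister taxa.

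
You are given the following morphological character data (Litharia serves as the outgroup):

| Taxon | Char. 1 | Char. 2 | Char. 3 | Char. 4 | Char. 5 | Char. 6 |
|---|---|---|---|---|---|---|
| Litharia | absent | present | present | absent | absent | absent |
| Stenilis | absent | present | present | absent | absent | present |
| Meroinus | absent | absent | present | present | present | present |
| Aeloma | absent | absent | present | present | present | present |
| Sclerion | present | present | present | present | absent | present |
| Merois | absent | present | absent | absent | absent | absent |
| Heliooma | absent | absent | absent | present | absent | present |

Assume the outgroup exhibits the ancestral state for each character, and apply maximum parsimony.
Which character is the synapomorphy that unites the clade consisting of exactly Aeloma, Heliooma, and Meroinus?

Char. 2

Character polarity is set by the outgroup: the derived state is whichever differs from the outgroup's state, so for Char. 2, Char. 3 the derived state is 'absent', and for the remaining characters it is 'present'.
Char. 1 (derived state 'present') is unique to Sclerion (autapomorphy; uninformative for grouping).
Char. 2 (derived state 'absent') is shared by Aeloma, Heliooma, and Meroinus — a synapomorphy uniting that clade.
Char. 3 (state 'absent') occurs in Heliooma and Merois but conflicts with the nesting implied by the other characters — most parsimoniously interpreted as homoplasy.
Char. 4 (derived state 'present') is shared by Aeloma, Heliooma, Meroinus, and Sclerion — a synapomorphy uniting that clade.
Char. 5 (derived state 'present') is shared by Aeloma and Meroinus — a synapomorphy uniting that clade.
Char. 6 (derived state 'present') is shared by Aeloma, Heliooma, Meroinus, Sclerion, and Stenilis — a synapomorphy uniting that clade.
Most parsimonious ingroup topology: ((Stenilis,(((Meroinus,Aeloma),Heliooma),Sclerion)),Merois).
The clade {Aeloma, Heliooma, Meroinus} is supported by Char. 2: its derived state 'absent' occurs in exactly those taxa and in no other taxon (including the outgroup).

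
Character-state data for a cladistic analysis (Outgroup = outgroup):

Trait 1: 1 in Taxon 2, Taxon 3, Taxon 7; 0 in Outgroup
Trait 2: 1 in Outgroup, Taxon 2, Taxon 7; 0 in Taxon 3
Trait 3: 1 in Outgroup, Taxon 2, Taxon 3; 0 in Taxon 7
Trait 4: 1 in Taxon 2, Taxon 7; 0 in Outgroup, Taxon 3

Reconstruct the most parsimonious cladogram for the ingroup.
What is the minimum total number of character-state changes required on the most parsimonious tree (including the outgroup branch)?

4

Character polarity is set by the outgroup: the derived state is whichever differs from the outgroup's state, so for Trait 2, Trait 3 the derived state is '0', and for the remaining characters it is '1'.
Trait 1 (derived state '1') is shared by all ingroup taxa — unites the whole ingroup.
Trait 2 (derived state '0') is unique to Taxon 3 (autapomorphy; uninformative for grouping).
Trait 3 (derived state '0') is unique to Taxon 7 (autapomorphy; uninformative for grouping).
Only Taxon 2 and Taxon 7 show the derived state '1' for Trait 4, supporting them as a clade.
Most parsimonious ingroup topology: ((Taxon 2,Taxon 7),Taxon 3).
Changes per character on this tree: Trait 1: 1; Trait 2: 1; Trait 3: 1; Trait 4: 1.
Total = 4.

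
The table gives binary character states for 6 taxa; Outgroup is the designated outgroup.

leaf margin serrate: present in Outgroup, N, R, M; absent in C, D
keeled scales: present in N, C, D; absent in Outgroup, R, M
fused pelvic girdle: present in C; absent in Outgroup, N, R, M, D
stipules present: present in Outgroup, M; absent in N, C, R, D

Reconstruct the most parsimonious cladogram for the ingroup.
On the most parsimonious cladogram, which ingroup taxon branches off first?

M

Character polarity is set by the outgroup: the derived state is whichever differs from the outgroup's state, so for leaf margin serrate, stipules present the derived state is 'absent', and for the remaining characters it is 'present'.
leaf margin serrate (derived state 'absent') is shared by C and D — a synapomorphy uniting that clade.
Only C, D, and N show the derived state 'present' for keeled scales, supporting them as a clade.
fused pelvic girdle: derived state 'present' in C only — an autapomorphy, so it tells us nothing about relationships among taxa.
stipules present (derived state 'absent') is shared by C, D, N, and R — a synapomorphy uniting that clade.
Most parsimonious ingroup topology: (((N,(C,D)),R),M).
M is sister to the clade containing all other ingroup taxa, so it is the earliest-diverging (most basal) ingroup lineage.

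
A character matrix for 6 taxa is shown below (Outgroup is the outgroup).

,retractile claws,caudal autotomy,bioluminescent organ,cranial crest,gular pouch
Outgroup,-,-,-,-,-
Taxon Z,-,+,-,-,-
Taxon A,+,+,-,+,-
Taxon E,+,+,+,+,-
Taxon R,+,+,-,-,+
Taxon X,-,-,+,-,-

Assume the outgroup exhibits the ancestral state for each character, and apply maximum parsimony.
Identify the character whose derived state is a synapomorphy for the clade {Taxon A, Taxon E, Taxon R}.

The outgroup has state '-' for every character, so '+' is the derived state throughout.
Only Taxon A, Taxon E, and Taxon R show the derived state '+' for retractile claws, supporting them as a clade.
caudal autotomy: derived state '+' in Taxon A, Taxon E, Taxon R, and Taxon Z only — synapomorphy for {Taxon A, Taxon E, Taxon R, Taxon Z}.
bioluminescent organ (state '+') occurs in Taxon E and Taxon X but conflicts with the nesting implied by the other characters — most parsimoniously interpreted as homoplasy.
cranial crest: derived state '+' in Taxon A and Taxon E only — synapomorphy for {Taxon A, Taxon E}.
gular pouch (derived state '+') is unique to Taxon R (autapomorphy; uninformative for grouping).
Most parsimonious ingroup topology: ((Taxon Z,((Taxon A,Taxon E),Taxon R)),Taxon X).
The clade {Taxon A, Taxon E, Taxon R} is supported by retractile claws: its derived state '+' occurs in exactly those taxa and in no other taxon (including the outgroup).

retractile claws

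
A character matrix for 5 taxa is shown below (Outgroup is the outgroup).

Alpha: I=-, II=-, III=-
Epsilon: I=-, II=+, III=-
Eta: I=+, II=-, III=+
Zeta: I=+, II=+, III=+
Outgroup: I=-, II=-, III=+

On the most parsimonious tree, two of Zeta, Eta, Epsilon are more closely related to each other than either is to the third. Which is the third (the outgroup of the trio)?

Epsilon

Character polarity is set by the outgroup: the derived state is whichever differs from the outgroup's state, so for III the derived state is '-', and for the remaining characters it is '+'.
I (derived state '+') is shared by Eta and Zeta — a synapomorphy uniting that clade.
II (state '+') occurs in Epsilon and Zeta but conflicts with the nesting implied by the other characters — most parsimoniously interpreted as homoplasy.
Only Alpha and Epsilon show the derived state '-' for III, supporting them as a clade.
Most parsimonious ingroup topology: ((Eta,Zeta),(Epsilon,Alpha)).
Eta and Zeta share a more recent common ancestor with each other than either does with Epsilon, so Epsilon is the least closely related of the three.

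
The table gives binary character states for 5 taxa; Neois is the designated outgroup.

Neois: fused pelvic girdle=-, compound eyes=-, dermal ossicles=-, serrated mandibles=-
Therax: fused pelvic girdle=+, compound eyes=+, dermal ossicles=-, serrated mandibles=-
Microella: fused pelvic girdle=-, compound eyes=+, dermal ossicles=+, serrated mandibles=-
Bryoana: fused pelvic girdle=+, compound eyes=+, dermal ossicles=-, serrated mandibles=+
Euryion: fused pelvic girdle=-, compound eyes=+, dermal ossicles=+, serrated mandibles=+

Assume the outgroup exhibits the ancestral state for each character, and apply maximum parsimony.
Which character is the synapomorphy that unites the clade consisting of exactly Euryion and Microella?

The outgroup has state '-' for every character, so '+' is the derived state throughout.
Only Bryoana and Therax show the derived state '+' for fused pelvic girdle, supporting them as a clade.
compound eyes (derived state '+') is shared by all ingroup taxa — unites the whole ingroup.
dermal ossicles (derived state '+') is shared by Euryion and Microella — a synapomorphy uniting that clade.
serrated mandibles (state '+') occurs in Bryoana and Euryion but conflicts with the nesting implied by the other characters — most parsimoniously interpreted as homoplasy.
Most parsimonious ingroup topology: ((Therax,Bryoana),(Microella,Euryion)).
The clade {Euryion, Microella} is supported by dermal ossicles: its derived state '+' occurs in exactly those taxa and in no other taxon (including the outgroup).

dermal ossicles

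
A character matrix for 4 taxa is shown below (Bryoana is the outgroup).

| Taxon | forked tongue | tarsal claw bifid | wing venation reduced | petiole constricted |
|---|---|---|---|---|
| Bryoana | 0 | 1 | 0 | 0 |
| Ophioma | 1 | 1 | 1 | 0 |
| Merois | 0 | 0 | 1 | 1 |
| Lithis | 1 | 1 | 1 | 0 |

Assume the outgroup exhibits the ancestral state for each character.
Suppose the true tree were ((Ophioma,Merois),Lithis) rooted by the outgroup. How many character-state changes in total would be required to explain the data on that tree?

Map each character onto ((Ophioma,Merois),Lithis) (rooted by Bryoana) and count the minimum state changes it requires (Fitch parsimony):
forked tongue: 2; tarsal claw bifid: 1; wing venation reduced: 1; petiole constricted: 1.
Total tree length = 5.

5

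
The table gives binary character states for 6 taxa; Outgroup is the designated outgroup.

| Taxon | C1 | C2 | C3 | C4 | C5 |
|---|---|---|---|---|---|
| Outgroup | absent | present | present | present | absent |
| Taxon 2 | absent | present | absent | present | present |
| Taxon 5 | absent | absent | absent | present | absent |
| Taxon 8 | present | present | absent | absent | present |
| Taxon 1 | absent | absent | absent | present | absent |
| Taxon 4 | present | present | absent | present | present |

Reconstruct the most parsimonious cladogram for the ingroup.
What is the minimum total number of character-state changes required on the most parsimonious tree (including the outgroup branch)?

5

Character polarity is set by the outgroup: the derived state is whichever differs from the outgroup's state, so for C2, C3, C4 the derived state is 'absent', and for the remaining characters it is 'present'.
Only Taxon 4 and Taxon 8 show the derived state 'present' for C1, supporting them as a clade.
C2 (derived state 'absent') is shared by Taxon 1 and Taxon 5 — a synapomorphy uniting that clade.
C3 (derived state 'absent') is shared by all ingroup taxa — unites the whole ingroup.
C4 (derived state 'absent') is unique to Taxon 8 (autapomorphy; uninformative for grouping).
C5 (derived state 'present') is shared by Taxon 2, Taxon 4, and Taxon 8 — a synapomorphy uniting that clade.
Most parsimonious ingroup topology: ((Taxon 2,(Taxon 8,Taxon 4)),(Taxon 5,Taxon 1)).
Changes per character on this tree: C1: 1; C2: 1; C3: 1; C4: 1; C5: 1.
Total = 5.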